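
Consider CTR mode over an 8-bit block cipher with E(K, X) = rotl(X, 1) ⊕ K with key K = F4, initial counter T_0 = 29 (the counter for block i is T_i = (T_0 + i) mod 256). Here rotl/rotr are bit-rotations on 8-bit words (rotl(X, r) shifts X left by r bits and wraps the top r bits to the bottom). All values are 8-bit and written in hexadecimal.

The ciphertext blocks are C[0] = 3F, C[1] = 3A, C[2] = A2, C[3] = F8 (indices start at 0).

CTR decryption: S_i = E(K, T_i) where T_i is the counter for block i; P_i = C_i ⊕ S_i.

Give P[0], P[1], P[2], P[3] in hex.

P[0]: T = 29, S = E(K, T) = A6; 3F ⊕ A6 = 99.
P[1]: T = 2A, S = E(K, T) = A0; 3A ⊕ A0 = 9A.
P[2]: T = 2B, S = E(K, T) = A2; A2 ⊕ A2 = 00.
P[3]: T = 2C, S = E(K, T) = AC; F8 ⊕ AC = 54.

P[0] = 99, P[1] = 9A, P[2] = 00, P[3] = 54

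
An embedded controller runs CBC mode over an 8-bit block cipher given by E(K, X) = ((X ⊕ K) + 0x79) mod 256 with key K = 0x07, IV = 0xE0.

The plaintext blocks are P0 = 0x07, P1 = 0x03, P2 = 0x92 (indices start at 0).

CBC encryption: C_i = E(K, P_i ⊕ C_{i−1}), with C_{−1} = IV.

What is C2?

C0: P0 ⊕ 0xE0 = 0xE7; E(K, 0xE7) = 0x59.
C1: P1 ⊕ 0x59 = 0x5A; E(K, 0x5A) = 0xD6.
C2: P2 ⊕ 0xD6 = 0x44; E(K, 0x44) = 0xBC.

C2 = 0xBC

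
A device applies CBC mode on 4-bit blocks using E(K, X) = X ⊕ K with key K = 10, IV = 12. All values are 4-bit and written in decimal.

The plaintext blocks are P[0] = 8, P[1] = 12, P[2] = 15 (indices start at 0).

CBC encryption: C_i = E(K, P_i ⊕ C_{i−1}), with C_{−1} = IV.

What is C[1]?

C[0]: P[0] ⊕ 12 = 4; E(K, 4) = 14.
C[1]: P[1] ⊕ 14 = 2; E(K, 2) = 8.

C[1] = 8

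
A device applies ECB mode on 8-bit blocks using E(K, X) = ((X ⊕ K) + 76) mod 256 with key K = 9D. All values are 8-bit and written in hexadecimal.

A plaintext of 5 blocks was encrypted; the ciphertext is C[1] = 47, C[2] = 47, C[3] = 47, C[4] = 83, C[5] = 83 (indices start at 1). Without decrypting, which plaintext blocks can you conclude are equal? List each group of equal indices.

ECB encrypts each block independently with the same key, so equal ciphertext blocks imply equal plaintext blocks.
C[1] = C[2] = C[3] = 47, so P[1] = P[2] = P[3].
C[4] = C[5] = 83, so P[4] = P[5].

P[1] = P[2] = P[3]; P[4] = P[5]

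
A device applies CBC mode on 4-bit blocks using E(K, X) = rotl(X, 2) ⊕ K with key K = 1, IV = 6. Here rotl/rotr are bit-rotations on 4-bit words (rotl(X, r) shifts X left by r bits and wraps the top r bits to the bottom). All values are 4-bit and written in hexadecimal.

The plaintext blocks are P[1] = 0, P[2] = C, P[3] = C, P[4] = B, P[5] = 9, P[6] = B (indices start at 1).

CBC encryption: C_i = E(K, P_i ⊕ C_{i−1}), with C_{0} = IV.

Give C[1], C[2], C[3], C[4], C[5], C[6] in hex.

C[1] = 8, C[2] = 0, C[3] = 2, C[4] = 7, C[5] = A, C[6] = 5

C[1]: P[1] ⊕ 6 = 6; E(K, 6) = 8.
C[2]: P[2] ⊕ 8 = 4; E(K, 4) = 0.
C[3]: P[3] ⊕ 0 = C; E(K, C) = 2.
C[4]: P[4] ⊕ 2 = 9; E(K, 9) = 7.
C[5]: P[5] ⊕ 7 = E; E(K, E) = A.
C[6]: P[6] ⊕ A = 1; E(K, 1) = 5.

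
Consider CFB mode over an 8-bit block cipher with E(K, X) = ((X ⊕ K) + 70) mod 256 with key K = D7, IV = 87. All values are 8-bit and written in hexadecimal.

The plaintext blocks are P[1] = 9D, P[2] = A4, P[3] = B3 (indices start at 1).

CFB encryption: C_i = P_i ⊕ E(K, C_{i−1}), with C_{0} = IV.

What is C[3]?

C[3] = 4A

C[1]: E(K, 87) = C0; 9D ⊕ C0 = 5D.
C[2]: E(K, 5D) = FA; A4 ⊕ FA = 5E.
C[3]: E(K, 5E) = F9; B3 ⊕ F9 = 4A.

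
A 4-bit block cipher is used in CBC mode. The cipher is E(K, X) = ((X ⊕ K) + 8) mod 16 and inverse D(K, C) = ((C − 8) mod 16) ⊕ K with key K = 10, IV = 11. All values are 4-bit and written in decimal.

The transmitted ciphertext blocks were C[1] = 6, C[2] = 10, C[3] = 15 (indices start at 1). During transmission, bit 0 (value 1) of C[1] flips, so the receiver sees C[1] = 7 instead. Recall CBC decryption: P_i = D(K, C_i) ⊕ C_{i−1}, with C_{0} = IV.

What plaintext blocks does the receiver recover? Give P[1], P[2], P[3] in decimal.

Only C[1] changed, to 7. In CBC, a change in C_i garbles P_i and flips the same bit in P_{i+1}. Decrypting the received ciphertext:
P[1]: D(K, 7) = 5; 5 ⊕ 11 = 14.
P[2]: D(K, 10) = 8; 8 ⊕ 7 = 15.
P[3]: D(K, 15) = 13; 13 ⊕ 10 = 7.
Blocks that differ from the original plaintext: P[1], P[2].

P[1] = 14, P[2] = 15, P[3] = 7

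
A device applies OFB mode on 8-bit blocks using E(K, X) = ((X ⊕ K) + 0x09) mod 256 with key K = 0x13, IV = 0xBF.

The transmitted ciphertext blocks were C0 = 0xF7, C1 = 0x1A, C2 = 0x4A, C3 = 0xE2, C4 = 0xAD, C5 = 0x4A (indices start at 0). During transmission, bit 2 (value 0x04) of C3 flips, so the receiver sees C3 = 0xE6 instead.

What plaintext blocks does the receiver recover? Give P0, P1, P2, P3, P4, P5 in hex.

OFB decryption: S_i = E(K, S_{i−1}) with S_{−1} = IV; P_i = C_i ⊕ S_i.
Only C3 changed, to 0xE6. In OFB, a change in C_i flips the same bit in P_i only; the keystream is unaffected. Decrypting the received ciphertext:
P0: S = E(K, 0xBF) = 0xB5; 0xF7 ⊕ 0xB5 = 0x42.
P1: S = E(K, 0xB5) = 0xAF; 0x1A ⊕ 0xAF = 0xB5.
P2: S = E(K, 0xAF) = 0xC5; 0x4A ⊕ 0xC5 = 0x8F.
P3: S = E(K, 0xC5) = 0xDF; 0xE6 ⊕ 0xDF = 0x39.
P4: S = E(K, 0xDF) = 0xD5; 0xAD ⊕ 0xD5 = 0x78.
P5: S = E(K, 0xD5) = 0xCF; 0x4A ⊕ 0xCF = 0x85.
Blocks that differ from the original plaintext: P3.

P0 = 0x42, P1 = 0xB5, P2 = 0x8F, P3 = 0x39, P4 = 0x78, P5 = 0x85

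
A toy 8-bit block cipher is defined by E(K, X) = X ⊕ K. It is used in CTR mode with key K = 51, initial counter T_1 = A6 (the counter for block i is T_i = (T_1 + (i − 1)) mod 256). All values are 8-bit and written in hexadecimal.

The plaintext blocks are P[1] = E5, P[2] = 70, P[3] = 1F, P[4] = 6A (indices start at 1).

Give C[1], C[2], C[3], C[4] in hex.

C[1] = 12, C[2] = 86, C[3] = E6, C[4] = 92

CTR encryption: S_i = E(K, T_i) where T_i is the counter for block i; C_i = P_i ⊕ S_i.
C[1]: T = A6, S = E(K, T) = F7; E5 ⊕ F7 = 12.
C[2]: T = A7, S = E(K, T) = F6; 70 ⊕ F6 = 86.
C[3]: T = A8, S = E(K, T) = F9; 1F ⊕ F9 = E6.
C[4]: T = A9, S = E(K, T) = F8; 6A ⊕ F8 = 92.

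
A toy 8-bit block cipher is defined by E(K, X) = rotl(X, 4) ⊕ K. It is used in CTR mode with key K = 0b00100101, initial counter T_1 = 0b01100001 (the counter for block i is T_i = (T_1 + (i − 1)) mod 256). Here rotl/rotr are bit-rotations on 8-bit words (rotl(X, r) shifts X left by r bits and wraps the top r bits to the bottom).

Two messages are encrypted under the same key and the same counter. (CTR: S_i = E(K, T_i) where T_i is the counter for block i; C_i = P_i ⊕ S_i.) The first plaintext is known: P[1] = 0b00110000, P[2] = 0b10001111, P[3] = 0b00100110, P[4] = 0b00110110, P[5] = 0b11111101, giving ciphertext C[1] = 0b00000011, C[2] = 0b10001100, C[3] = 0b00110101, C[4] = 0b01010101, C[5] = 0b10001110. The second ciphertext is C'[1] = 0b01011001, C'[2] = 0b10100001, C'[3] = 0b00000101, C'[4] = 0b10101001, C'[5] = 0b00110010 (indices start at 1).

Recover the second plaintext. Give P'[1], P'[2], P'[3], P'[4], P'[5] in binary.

P'[1] = 0b01101010, P'[2] = 0b10100010, P'[3] = 0b00010110, P'[4] = 0b11001010, P'[5] = 0b01000001

In CTR with a reused counter, both messages share the same keystream S_i, so C_i ⊕ C'_i = P_i ⊕ P'_i and thus P'_i = P_i ⊕ C_i ⊕ C'_i.
P'[1]: 0b00110000 ⊕ 0b00000011 ⊕ 0b01011001 = 0b01101010.
P'[2]: 0b10001111 ⊕ 0b10001100 ⊕ 0b10100001 = 0b10100010.
P'[3]: 0b00100110 ⊕ 0b00110101 ⊕ 0b00000101 = 0b00010110.
P'[4]: 0b00110110 ⊕ 0b01010101 ⊕ 0b10101001 = 0b11001010.
P'[5]: 0b11111101 ⊕ 0b10001110 ⊕ 0b00110010 = 0b01000001.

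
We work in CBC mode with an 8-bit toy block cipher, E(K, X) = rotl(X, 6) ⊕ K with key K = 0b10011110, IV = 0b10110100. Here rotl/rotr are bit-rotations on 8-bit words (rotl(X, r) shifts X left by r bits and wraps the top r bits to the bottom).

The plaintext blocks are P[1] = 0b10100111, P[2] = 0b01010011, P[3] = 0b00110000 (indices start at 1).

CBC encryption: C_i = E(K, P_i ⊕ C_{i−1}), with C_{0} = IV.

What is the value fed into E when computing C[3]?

C[1]: P[1] ⊕ 0b10110100 = 0b00010011; E(K, 0b00010011) = 0b01011010.
C[2]: P[2] ⊕ 0b01011010 = 0b00001001; E(K, 0b00001001) = 0b11011100.
C[3]: P[3] ⊕ 0b11011100 = 0b11101100; E(K, 0b11101100) = 0b10100101.
So the input to E for block [3] is 0b11101100.

0b11101100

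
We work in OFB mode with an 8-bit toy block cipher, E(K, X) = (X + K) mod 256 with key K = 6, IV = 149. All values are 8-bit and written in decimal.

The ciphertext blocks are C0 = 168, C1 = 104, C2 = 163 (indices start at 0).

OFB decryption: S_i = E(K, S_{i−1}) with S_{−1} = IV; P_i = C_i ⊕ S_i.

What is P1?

P0: S = E(K, 149) = 155; 168 ⊕ 155 = 51.
P1: S = E(K, 155) = 161; 104 ⊕ 161 = 201.

P1 = 201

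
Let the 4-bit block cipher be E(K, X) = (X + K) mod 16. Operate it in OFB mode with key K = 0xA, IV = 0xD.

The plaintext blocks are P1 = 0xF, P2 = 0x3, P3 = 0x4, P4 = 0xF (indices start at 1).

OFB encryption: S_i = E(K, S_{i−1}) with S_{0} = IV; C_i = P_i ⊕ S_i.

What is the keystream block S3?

C1: S = E(K, 0xD) = 0x7; 0xF ⊕ 0x7 = 0x8.
C2: S = E(K, 0x7) = 0x1; 0x3 ⊕ 0x1 = 0x2.
C3: S = E(K, 0x1) = 0xB; 0x4 ⊕ 0xB = 0xF.
So S3 = 0xB.

0xB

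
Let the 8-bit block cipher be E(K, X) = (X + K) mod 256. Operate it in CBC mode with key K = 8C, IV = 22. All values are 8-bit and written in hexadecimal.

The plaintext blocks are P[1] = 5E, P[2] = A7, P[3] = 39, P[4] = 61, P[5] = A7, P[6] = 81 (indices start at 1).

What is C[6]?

CBC encryption: C_i = E(K, P_i ⊕ C_{i−1}), with C_{0} = IV.
C[1]: P[1] ⊕ 22 = 7C; E(K, 7C) = 08.
C[2]: P[2] ⊕ 08 = AF; E(K, AF) = 3B.
C[3]: P[3] ⊕ 3B = 02; E(K, 02) = 8E.
C[4]: P[4] ⊕ 8E = EF; E(K, EF) = 7B.
C[5]: P[5] ⊕ 7B = DC; E(K, DC) = 68.
C[6]: P[6] ⊕ 68 = E9; E(K, E9) = 75.

C[6] = 75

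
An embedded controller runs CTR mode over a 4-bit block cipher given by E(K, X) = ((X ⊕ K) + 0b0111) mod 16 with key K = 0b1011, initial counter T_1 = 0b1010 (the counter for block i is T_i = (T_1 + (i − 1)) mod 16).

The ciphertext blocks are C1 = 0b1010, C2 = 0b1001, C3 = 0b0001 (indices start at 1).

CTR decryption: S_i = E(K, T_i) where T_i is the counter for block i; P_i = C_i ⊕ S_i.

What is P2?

P2: T = 0b1011, S = E(K, T) = 0b0111; 0b1001 ⊕ 0b0111 = 0b1110.

P2 = 0b1110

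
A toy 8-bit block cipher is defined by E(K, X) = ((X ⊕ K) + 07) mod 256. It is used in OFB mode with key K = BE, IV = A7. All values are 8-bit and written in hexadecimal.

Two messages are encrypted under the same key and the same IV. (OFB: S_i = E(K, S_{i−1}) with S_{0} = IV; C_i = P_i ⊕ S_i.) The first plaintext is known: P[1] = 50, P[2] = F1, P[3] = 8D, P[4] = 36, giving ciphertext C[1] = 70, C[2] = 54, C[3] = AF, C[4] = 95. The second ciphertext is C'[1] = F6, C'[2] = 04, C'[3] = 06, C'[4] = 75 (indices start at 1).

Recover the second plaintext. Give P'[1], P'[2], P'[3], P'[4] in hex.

P'[1] = D6, P'[2] = A1, P'[3] = 24, P'[4] = D6

In OFB with a reused IV, both messages share the same keystream S_i, so C_i ⊕ C'_i = P_i ⊕ P'_i and thus P'_i = P_i ⊕ C_i ⊕ C'_i.
P'[1]: 50 ⊕ 70 ⊕ F6 = D6.
P'[2]: F1 ⊕ 54 ⊕ 04 = A1.
P'[3]: 8D ⊕ AF ⊕ 06 = 24.
P'[4]: 36 ⊕ 95 ⊕ 75 = D6.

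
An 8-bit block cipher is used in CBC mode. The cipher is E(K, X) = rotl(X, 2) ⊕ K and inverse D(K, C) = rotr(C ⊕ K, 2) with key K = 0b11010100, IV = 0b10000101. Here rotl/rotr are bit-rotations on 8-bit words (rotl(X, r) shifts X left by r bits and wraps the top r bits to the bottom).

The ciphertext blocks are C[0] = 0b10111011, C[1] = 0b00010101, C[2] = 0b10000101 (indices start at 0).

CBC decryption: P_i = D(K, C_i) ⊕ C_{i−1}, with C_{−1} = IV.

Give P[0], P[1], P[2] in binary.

P[0] = 0b01011110, P[1] = 0b11001011, P[2] = 0b01000001

P[0]: D(K, 0b10111011) = 0b11011011; 0b11011011 ⊕ 0b10000101 = 0b01011110.
P[1]: D(K, 0b00010101) = 0b01110000; 0b01110000 ⊕ 0b10111011 = 0b11001011.
P[2]: D(K, 0b10000101) = 0b01010100; 0b01010100 ⊕ 0b00010101 = 0b01000001.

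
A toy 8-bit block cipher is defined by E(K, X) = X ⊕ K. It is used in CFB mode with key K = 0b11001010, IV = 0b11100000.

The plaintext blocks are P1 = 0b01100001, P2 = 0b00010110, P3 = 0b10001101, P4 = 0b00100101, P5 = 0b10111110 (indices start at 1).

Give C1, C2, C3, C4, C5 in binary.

CFB encryption: C_i = P_i ⊕ E(K, C_{i−1}), with C_{0} = IV.
C1: E(K, 0b11100000) = 0b00101010; 0b01100001 ⊕ 0b00101010 = 0b01001011.
C2: E(K, 0b01001011) = 0b10000001; 0b00010110 ⊕ 0b10000001 = 0b10010111.
C3: E(K, 0b10010111) = 0b01011101; 0b10001101 ⊕ 0b01011101 = 0b11010000.
C4: E(K, 0b11010000) = 0b00011010; 0b00100101 ⊕ 0b00011010 = 0b00111111.
C5: E(K, 0b00111111) = 0b11110101; 0b10111110 ⊕ 0b11110101 = 0b01001011.

C1 = 0b01001011, C2 = 0b10010111, C3 = 0b11010000, C4 = 0b00111111, C5 = 0b01001011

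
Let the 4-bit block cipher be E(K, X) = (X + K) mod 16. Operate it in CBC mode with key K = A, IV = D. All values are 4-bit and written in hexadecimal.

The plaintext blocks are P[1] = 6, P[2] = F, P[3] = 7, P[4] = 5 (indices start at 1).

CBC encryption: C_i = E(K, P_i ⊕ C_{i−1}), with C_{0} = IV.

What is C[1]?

C[1] = 5

C[1]: P[1] ⊕ D = B; E(K, B) = 5.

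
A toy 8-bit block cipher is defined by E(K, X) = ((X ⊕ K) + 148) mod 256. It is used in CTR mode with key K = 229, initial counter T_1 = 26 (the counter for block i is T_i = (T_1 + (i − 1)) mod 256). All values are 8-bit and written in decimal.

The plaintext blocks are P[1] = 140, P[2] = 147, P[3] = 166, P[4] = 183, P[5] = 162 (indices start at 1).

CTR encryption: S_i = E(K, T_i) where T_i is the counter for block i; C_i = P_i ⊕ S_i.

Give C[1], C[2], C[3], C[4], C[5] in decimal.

C[1]: T = 26, S = E(K, T) = 147; 140 ⊕ 147 = 31.
C[2]: T = 27, S = E(K, T) = 146; 147 ⊕ 146 = 1.
C[3]: T = 28, S = E(K, T) = 141; 166 ⊕ 141 = 43.
C[4]: T = 29, S = E(K, T) = 140; 183 ⊕ 140 = 59.
C[5]: T = 30, S = E(K, T) = 143; 162 ⊕ 143 = 45.

C[1] = 31, C[2] = 1, C[3] = 43, C[4] = 59, C[5] = 45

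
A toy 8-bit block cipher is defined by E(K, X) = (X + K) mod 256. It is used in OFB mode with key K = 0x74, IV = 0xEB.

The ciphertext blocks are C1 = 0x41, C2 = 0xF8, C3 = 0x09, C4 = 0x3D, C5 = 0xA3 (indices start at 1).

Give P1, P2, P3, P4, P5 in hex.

P1 = 0x1E, P2 = 0x2B, P3 = 0x4E, P4 = 0x86, P5 = 0x8C

OFB decryption: S_i = E(K, S_{i−1}) with S_{0} = IV; P_i = C_i ⊕ S_i.
P1: S = E(K, 0xEB) = 0x5F; 0x41 ⊕ 0x5F = 0x1E.
P2: S = E(K, 0x5F) = 0xD3; 0xF8 ⊕ 0xD3 = 0x2B.
P3: S = E(K, 0xD3) = 0x47; 0x09 ⊕ 0x47 = 0x4E.
P4: S = E(K, 0x47) = 0xBB; 0x3D ⊕ 0xBB = 0x86.
P5: S = E(K, 0xBB) = 0x2F; 0xA3 ⊕ 0x2F = 0x8C.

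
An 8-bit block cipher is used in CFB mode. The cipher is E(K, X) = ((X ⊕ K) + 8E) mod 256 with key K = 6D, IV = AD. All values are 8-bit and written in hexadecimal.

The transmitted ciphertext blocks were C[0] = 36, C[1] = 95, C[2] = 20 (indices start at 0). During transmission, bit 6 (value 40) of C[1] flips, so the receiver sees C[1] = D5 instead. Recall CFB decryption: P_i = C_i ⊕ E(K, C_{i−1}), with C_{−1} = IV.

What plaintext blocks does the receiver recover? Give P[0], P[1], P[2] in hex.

P[0] = 78, P[1] = 3C, P[2] = 66

Only C[1] changed, to D5. In CFB, a change in C_i flips the same bit in P_i and garbles P_{i+1}. Decrypting the received ciphertext:
P[0]: E(K, AD) = 4E; 36 ⊕ 4E = 78.
P[1]: E(K, 36) = E9; D5 ⊕ E9 = 3C.
P[2]: E(K, D5) = 46; 20 ⊕ 46 = 66.
Blocks that differ from the original plaintext: P[1], P[2].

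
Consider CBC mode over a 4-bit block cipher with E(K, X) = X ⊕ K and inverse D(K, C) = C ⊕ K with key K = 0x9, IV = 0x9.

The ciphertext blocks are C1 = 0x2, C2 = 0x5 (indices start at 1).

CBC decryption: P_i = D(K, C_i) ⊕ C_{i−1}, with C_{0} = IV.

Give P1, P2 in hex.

P1: D(K, 0x2) = 0xB; 0xB ⊕ 0x9 = 0x2.
P2: D(K, 0x5) = 0xC; 0xC ⊕ 0x2 = 0xE.

P1 = 0x2, P2 = 0xE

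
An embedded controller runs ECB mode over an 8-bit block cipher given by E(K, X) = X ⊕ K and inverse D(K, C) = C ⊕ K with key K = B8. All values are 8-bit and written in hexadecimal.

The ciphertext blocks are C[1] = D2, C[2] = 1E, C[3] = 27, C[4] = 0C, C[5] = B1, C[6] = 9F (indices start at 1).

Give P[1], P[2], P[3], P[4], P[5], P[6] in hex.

ECB decryption: P_i = D(K, C_i).
P[1]: D(K, D2) = 6A.
P[2]: D(K, 1E) = A6.
P[3]: D(K, 27) = 9F.
P[4]: D(K, 0C) = B4.
P[5]: D(K, B1) = 09.
P[6]: D(K, 9F) = 27.

P[1] = 6A, P[2] = A6, P[3] = 9F, P[4] = B4, P[5] = 09, P[6] = 27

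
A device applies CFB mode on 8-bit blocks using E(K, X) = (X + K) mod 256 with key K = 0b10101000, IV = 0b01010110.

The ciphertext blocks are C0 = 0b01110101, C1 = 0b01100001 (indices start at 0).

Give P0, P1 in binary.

P0 = 0b10001011, P1 = 0b01111100

CFB decryption: P_i = C_i ⊕ E(K, C_{i−1}), with C_{−1} = IV.
P0: E(K, 0b01010110) = 0b11111110; 0b01110101 ⊕ 0b11111110 = 0b10001011.
P1: E(K, 0b01110101) = 0b00011101; 0b01100001 ⊕ 0b00011101 = 0b01111100.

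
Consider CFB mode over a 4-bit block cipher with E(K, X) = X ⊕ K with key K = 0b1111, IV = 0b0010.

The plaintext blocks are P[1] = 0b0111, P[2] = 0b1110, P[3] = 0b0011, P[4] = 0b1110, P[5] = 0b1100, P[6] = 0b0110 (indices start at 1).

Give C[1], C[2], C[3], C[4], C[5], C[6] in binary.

CFB encryption: C_i = P_i ⊕ E(K, C_{i−1}), with C_{0} = IV.
C[1]: E(K, 0b0010) = 0b1101; 0b0111 ⊕ 0b1101 = 0b1010.
C[2]: E(K, 0b1010) = 0b0101; 0b1110 ⊕ 0b0101 = 0b1011.
C[3]: E(K, 0b1011) = 0b0100; 0b0011 ⊕ 0b0100 = 0b0111.
C[4]: E(K, 0b0111) = 0b1000; 0b1110 ⊕ 0b1000 = 0b0110.
C[5]: E(K, 0b0110) = 0b1001; 0b1100 ⊕ 0b1001 = 0b0101.
C[6]: E(K, 0b0101) = 0b1010; 0b0110 ⊕ 0b1010 = 0b1100.

C[1] = 0b1010, C[2] = 0b1011, C[3] = 0b0111, C[4] = 0b0110, C[5] = 0b0101, C[6] = 0b1100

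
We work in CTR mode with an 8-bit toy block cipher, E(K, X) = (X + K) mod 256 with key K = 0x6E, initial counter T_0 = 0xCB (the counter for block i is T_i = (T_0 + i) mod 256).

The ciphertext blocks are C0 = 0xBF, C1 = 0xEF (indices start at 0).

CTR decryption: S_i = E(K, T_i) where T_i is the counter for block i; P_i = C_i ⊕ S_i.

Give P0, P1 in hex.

P0 = 0x86, P1 = 0xD5

P0: T = 0xCB, S = E(K, T) = 0x39; 0xBF ⊕ 0x39 = 0x86.
P1: T = 0xCC, S = E(K, T) = 0x3A; 0xEF ⊕ 0x3A = 0xD5.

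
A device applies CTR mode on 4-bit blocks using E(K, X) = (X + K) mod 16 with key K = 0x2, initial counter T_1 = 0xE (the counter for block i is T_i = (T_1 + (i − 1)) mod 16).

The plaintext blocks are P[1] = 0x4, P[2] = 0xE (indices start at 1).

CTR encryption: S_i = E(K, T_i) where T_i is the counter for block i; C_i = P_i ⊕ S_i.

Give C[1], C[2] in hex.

C[1] = 0x4, C[2] = 0xF

C[1]: T = 0xE, S = E(K, T) = 0x0; 0x4 ⊕ 0x0 = 0x4.
C[2]: T = 0xF, S = E(K, T) = 0x1; 0xE ⊕ 0x1 = 0xF.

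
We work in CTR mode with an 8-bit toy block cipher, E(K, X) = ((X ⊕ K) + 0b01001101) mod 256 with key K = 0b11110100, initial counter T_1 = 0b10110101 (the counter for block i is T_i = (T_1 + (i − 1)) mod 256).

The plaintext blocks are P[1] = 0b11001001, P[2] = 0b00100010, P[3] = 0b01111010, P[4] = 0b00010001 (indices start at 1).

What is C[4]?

CTR encryption: S_i = E(K, T_i) where T_i is the counter for block i; C_i = P_i ⊕ S_i.
C[1]: T = 0b10110101, S = E(K, T) = 0b10001110; 0b11001001 ⊕ 0b10001110 = 0b01000111.
C[2]: T = 0b10110110, S = E(K, T) = 0b10001111; 0b00100010 ⊕ 0b10001111 = 0b10101101.
C[3]: T = 0b10110111, S = E(K, T) = 0b10010000; 0b01111010 ⊕ 0b10010000 = 0b11101010.
C[4]: T = 0b10111000, S = E(K, T) = 0b10011001; 0b00010001 ⊕ 0b10011001 = 0b10001000.

C[4] = 0b10001000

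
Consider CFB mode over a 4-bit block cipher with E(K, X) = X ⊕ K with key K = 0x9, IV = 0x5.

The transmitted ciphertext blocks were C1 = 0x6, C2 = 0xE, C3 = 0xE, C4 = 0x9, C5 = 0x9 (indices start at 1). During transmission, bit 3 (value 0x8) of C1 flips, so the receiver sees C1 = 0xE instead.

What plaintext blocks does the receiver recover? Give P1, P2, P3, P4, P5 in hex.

CFB decryption: P_i = C_i ⊕ E(K, C_{i−1}), with C_{0} = IV.
Only C1 changed, to 0xE. In CFB, a change in C_i flips the same bit in P_i and garbles P_{i+1}. Decrypting the received ciphertext:
P1: E(K, 0x5) = 0xC; 0xE ⊕ 0xC = 0x2.
P2: E(K, 0xE) = 0x7; 0xE ⊕ 0x7 = 0x9.
P3: E(K, 0xE) = 0x7; 0xE ⊕ 0x7 = 0x9.
P4: E(K, 0xE) = 0x7; 0x9 ⊕ 0x7 = 0xE.
P5: E(K, 0x9) = 0x0; 0x9 ⊕ 0x0 = 0x9.
Blocks that differ from the original plaintext: P1, P2.

P1 = 0x2, P2 = 0x9, P3 = 0x9, P4 = 0xE, P5 = 0x9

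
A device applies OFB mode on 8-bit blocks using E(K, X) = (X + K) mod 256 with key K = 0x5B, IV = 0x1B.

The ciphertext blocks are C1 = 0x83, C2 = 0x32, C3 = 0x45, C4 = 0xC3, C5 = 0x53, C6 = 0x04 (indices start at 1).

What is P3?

OFB decryption: S_i = E(K, S_{i−1}) with S_{0} = IV; P_i = C_i ⊕ S_i.
P1: S = E(K, 0x1B) = 0x76; 0x83 ⊕ 0x76 = 0xF5.
P2: S = E(K, 0x76) = 0xD1; 0x32 ⊕ 0xD1 = 0xE3.
P3: S = E(K, 0xD1) = 0x2C; 0x45 ⊕ 0x2C = 0x69.

P3 = 0x69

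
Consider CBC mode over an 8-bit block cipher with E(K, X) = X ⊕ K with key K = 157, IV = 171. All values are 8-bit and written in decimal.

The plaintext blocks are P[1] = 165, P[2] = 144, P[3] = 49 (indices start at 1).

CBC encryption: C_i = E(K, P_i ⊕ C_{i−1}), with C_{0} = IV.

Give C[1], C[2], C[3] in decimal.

C[1] = 147, C[2] = 158, C[3] = 50

C[1]: P[1] ⊕ 171 = 14; E(K, 14) = 147.
C[2]: P[2] ⊕ 147 = 3; E(K, 3) = 158.
C[3]: P[3] ⊕ 158 = 175; E(K, 175) = 50.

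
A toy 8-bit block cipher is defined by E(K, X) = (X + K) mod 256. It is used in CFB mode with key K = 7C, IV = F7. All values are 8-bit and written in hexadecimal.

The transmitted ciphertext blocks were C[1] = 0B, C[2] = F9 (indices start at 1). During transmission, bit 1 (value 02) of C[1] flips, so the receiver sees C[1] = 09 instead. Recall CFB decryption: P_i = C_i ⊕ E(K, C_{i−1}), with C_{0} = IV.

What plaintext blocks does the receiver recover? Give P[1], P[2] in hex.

Only C[1] changed, to 09. In CFB, a change in C_i flips the same bit in P_i and garbles P_{i+1}. Decrypting the received ciphertext:
P[1]: E(K, F7) = 73; 09 ⊕ 73 = 7A.
P[2]: E(K, 09) = 85; F9 ⊕ 85 = 7C.
Blocks that differ from the original plaintext: P[1], P[2].

P[1] = 7A, P[2] = 7C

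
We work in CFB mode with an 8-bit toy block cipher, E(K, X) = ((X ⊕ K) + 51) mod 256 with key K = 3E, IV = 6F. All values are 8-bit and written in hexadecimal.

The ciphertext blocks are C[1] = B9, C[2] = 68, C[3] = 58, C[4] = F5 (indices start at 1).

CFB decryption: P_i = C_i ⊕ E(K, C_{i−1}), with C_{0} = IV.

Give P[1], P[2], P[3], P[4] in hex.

P[1] = 1B, P[2] = B0, P[3] = FF, P[4] = 42

P[1]: E(K, 6F) = A2; B9 ⊕ A2 = 1B.
P[2]: E(K, B9) = D8; 68 ⊕ D8 = B0.
P[3]: E(K, 68) = A7; 58 ⊕ A7 = FF.
P[4]: E(K, 58) = B7; F5 ⊕ B7 = 42.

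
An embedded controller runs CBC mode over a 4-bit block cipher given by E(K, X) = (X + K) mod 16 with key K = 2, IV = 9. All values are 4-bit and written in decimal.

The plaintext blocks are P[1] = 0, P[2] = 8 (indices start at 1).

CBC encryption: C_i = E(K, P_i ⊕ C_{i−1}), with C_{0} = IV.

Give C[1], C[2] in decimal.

C[1]: P[1] ⊕ 9 = 9; E(K, 9) = 11.
C[2]: P[2] ⊕ 11 = 3; E(K, 3) = 5.

C[1] = 11, C[2] = 5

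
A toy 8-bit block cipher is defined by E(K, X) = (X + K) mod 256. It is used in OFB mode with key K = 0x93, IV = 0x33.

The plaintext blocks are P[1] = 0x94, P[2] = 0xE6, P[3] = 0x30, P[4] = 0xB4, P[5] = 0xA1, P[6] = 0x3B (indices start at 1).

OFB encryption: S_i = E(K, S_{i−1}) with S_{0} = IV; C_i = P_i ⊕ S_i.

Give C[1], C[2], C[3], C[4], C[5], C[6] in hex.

C[1]: S = E(K, 0x33) = 0xC6; 0x94 ⊕ 0xC6 = 0x52.
C[2]: S = E(K, 0xC6) = 0x59; 0xE6 ⊕ 0x59 = 0xBF.
C[3]: S = E(K, 0x59) = 0xEC; 0x30 ⊕ 0xEC = 0xDC.
C[4]: S = E(K, 0xEC) = 0x7F; 0xB4 ⊕ 0x7F = 0xCB.
C[5]: S = E(K, 0x7F) = 0x12; 0xA1 ⊕ 0x12 = 0xB3.
C[6]: S = E(K, 0x12) = 0xA5; 0x3B ⊕ 0xA5 = 0x9E.

C[1] = 0x52, C[2] = 0xBF, C[3] = 0xDC, C[4] = 0xCB, C[5] = 0xB3, C[6] = 0x9E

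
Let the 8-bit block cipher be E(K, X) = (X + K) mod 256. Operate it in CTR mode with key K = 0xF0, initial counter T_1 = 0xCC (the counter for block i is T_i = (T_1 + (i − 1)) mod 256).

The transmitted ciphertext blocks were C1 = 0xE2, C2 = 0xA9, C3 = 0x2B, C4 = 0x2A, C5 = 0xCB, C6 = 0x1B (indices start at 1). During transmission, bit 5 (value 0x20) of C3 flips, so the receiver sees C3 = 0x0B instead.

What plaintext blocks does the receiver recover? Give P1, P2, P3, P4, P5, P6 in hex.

P1 = 0x5E, P2 = 0x14, P3 = 0xB5, P4 = 0x95, P5 = 0x0B, P6 = 0xDA

CTR decryption: S_i = E(K, T_i) where T_i is the counter for block i; P_i = C_i ⊕ S_i.
Only C3 changed, to 0x0B. In CTR, a change in C_i flips the same bit in P_i only; the keystream is unaffected. Decrypting the received ciphertext:
P1: T = 0xCC, S = E(K, T) = 0xBC; 0xE2 ⊕ 0xBC = 0x5E.
P2: T = 0xCD, S = E(K, T) = 0xBD; 0xA9 ⊕ 0xBD = 0x14.
P3: T = 0xCE, S = E(K, T) = 0xBE; 0x0B ⊕ 0xBE = 0xB5.
P4: T = 0xCF, S = E(K, T) = 0xBF; 0x2A ⊕ 0xBF = 0x95.
P5: T = 0xD0, S = E(K, T) = 0xC0; 0xCB ⊕ 0xC0 = 0x0B.
P6: T = 0xD1, S = E(K, T) = 0xC1; 0x1B ⊕ 0xC1 = 0xDA.
Blocks that differ from the original plaintext: P3.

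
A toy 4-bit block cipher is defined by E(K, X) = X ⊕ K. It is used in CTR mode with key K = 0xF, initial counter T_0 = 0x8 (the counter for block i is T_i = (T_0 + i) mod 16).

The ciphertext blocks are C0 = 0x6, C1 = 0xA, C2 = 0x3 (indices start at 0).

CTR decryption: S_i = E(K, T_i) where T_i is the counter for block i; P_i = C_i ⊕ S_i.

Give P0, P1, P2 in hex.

P0 = 0x1, P1 = 0xC, P2 = 0x6

P0: T = 0x8, S = E(K, T) = 0x7; 0x6 ⊕ 0x7 = 0x1.
P1: T = 0x9, S = E(K, T) = 0x6; 0xA ⊕ 0x6 = 0xC.
P2: T = 0xA, S = E(K, T) = 0x5; 0x3 ⊕ 0x5 = 0x6.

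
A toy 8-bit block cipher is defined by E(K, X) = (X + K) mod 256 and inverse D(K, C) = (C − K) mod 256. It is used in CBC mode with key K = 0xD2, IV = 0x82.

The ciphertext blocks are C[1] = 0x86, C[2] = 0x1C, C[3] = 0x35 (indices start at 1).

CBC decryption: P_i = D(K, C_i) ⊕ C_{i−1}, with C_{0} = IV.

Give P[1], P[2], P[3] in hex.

P[1]: D(K, 0x86) = 0xB4; 0xB4 ⊕ 0x82 = 0x36.
P[2]: D(K, 0x1C) = 0x4A; 0x4A ⊕ 0x86 = 0xCC.
P[3]: D(K, 0x35) = 0x63; 0x63 ⊕ 0x1C = 0x7F.

P[1] = 0x36, P[2] = 0xCC, P[3] = 0x7F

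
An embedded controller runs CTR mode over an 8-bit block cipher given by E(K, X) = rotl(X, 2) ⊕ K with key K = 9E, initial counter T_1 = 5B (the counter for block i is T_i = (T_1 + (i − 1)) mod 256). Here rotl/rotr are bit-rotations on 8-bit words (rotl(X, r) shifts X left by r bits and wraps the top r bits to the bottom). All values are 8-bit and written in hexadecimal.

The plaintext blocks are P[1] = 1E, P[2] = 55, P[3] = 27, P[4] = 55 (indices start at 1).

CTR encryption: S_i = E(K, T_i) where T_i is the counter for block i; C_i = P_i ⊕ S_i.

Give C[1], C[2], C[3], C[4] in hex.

C[1] = ED, C[2] = BA, C[3] = CC, C[4] = B2

C[1]: T = 5B, S = E(K, T) = F3; 1E ⊕ F3 = ED.
C[2]: T = 5C, S = E(K, T) = EF; 55 ⊕ EF = BA.
C[3]: T = 5D, S = E(K, T) = EB; 27 ⊕ EB = CC.
C[4]: T = 5E, S = E(K, T) = E7; 55 ⊕ E7 = B2.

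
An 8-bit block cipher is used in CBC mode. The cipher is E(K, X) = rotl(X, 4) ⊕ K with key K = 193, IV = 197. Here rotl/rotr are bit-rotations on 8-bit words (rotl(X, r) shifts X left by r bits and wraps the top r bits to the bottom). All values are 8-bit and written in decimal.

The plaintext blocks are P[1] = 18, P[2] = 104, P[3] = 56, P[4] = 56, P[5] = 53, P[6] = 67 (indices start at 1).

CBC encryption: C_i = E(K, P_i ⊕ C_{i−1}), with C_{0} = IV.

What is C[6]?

C[6] = 54

C[1]: P[1] ⊕ 197 = 215; E(K, 215) = 188.
C[2]: P[2] ⊕ 188 = 212; E(K, 212) = 140.
C[3]: P[3] ⊕ 140 = 180; E(K, 180) = 138.
C[4]: P[4] ⊕ 138 = 178; E(K, 178) = 234.
C[5]: P[5] ⊕ 234 = 223; E(K, 223) = 60.
C[6]: P[6] ⊕ 60 = 127; E(K, 127) = 54.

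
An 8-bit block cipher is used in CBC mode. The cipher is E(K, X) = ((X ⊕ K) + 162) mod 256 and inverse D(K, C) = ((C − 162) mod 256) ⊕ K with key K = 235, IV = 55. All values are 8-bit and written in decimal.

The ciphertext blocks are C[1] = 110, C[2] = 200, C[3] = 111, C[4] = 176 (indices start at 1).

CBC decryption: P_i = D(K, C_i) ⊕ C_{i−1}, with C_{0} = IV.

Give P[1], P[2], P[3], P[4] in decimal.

P[1]: D(K, 110) = 39; 39 ⊕ 55 = 16.
P[2]: D(K, 200) = 205; 205 ⊕ 110 = 163.
P[3]: D(K, 111) = 38; 38 ⊕ 200 = 238.
P[4]: D(K, 176) = 229; 229 ⊕ 111 = 138.

P[1] = 16, P[2] = 163, P[3] = 238, P[4] = 138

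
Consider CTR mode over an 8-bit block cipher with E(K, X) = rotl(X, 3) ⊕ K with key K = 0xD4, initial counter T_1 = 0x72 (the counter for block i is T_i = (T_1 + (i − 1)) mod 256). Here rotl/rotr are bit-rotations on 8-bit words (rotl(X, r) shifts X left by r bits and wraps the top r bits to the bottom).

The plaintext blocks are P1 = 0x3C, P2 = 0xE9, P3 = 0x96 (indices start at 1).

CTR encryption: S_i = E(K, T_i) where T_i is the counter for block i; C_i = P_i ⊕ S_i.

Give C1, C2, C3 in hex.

C1 = 0x7B, C2 = 0xA6, C3 = 0xE1

C1: T = 0x72, S = E(K, T) = 0x47; 0x3C ⊕ 0x47 = 0x7B.
C2: T = 0x73, S = E(K, T) = 0x4F; 0xE9 ⊕ 0x4F = 0xA6.
C3: T = 0x74, S = E(K, T) = 0x77; 0x96 ⊕ 0x77 = 0xE1.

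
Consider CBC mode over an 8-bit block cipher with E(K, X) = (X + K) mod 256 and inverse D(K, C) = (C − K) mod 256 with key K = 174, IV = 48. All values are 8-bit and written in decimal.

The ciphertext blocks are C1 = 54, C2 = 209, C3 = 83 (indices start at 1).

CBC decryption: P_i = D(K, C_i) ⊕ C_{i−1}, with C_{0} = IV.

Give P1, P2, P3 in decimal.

P1: D(K, 54) = 136; 136 ⊕ 48 = 184.
P2: D(K, 209) = 35; 35 ⊕ 54 = 21.
P3: D(K, 83) = 165; 165 ⊕ 209 = 116.

P1 = 184, P2 = 21, P3 = 116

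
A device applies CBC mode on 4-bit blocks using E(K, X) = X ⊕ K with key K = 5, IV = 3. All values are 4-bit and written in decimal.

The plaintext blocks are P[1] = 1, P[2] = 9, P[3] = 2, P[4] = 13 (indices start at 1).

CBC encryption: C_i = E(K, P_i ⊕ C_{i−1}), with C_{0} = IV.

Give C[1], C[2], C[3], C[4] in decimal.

C[1] = 7, C[2] = 11, C[3] = 12, C[4] = 4

C[1]: P[1] ⊕ 3 = 2; E(K, 2) = 7.
C[2]: P[2] ⊕ 7 = 14; E(K, 14) = 11.
C[3]: P[3] ⊕ 11 = 9; E(K, 9) = 12.
C[4]: P[4] ⊕ 12 = 1; E(K, 1) = 4.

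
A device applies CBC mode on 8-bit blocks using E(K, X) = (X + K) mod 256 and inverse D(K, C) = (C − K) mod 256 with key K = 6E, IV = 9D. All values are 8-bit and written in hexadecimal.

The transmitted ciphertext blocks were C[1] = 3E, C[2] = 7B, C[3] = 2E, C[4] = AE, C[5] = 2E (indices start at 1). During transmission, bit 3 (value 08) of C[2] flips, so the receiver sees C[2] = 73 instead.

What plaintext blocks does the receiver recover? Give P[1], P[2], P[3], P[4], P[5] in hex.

CBC decryption: P_i = D(K, C_i) ⊕ C_{i−1}, with C_{0} = IV.
Only C[2] changed, to 73. In CBC, a change in C_i garbles P_i and flips the same bit in P_{i+1}. Decrypting the received ciphertext:
P[1]: D(K, 3E) = D0; D0 ⊕ 9D = 4D.
P[2]: D(K, 73) = 05; 05 ⊕ 3E = 3B.
P[3]: D(K, 2E) = C0; C0 ⊕ 73 = B3.
P[4]: D(K, AE) = 40; 40 ⊕ 2E = 6E.
P[5]: D(K, 2E) = C0; C0 ⊕ AE = 6E.
Blocks that differ from the original plaintext: P[2], P[3].

P[1] = 4D, P[2] = 3B, P[3] = B3, P[4] = 6E, P[5] = 6E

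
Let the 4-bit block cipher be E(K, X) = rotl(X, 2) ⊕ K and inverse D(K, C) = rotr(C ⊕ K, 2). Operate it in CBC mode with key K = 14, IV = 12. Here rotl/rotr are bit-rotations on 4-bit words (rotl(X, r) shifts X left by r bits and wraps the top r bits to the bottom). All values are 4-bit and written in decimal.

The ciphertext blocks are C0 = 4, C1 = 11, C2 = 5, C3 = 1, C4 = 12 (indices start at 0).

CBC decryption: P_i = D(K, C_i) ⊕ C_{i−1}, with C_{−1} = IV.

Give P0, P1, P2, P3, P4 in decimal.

P0: D(K, 4) = 10; 10 ⊕ 12 = 6.
P1: D(K, 11) = 5; 5 ⊕ 4 = 1.
P2: D(K, 5) = 14; 14 ⊕ 11 = 5.
P3: D(K, 1) = 15; 15 ⊕ 5 = 10.
P4: D(K, 12) = 8; 8 ⊕ 1 = 9.

P0 = 6, P1 = 1, P2 = 5, P3 = 10, P4 = 9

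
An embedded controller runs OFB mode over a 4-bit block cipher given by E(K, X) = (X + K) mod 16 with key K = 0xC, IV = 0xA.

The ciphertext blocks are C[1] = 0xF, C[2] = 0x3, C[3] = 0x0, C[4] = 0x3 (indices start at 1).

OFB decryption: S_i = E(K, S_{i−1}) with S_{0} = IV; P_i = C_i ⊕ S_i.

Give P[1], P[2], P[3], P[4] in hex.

P[1] = 0x9, P[2] = 0x1, P[3] = 0xE, P[4] = 0x9

P[1]: S = E(K, 0xA) = 0x6; 0xF ⊕ 0x6 = 0x9.
P[2]: S = E(K, 0x6) = 0x2; 0x3 ⊕ 0x2 = 0x1.
P[3]: S = E(K, 0x2) = 0xE; 0x0 ⊕ 0xE = 0xE.
P[4]: S = E(K, 0xE) = 0xA; 0x3 ⊕ 0xA = 0x9.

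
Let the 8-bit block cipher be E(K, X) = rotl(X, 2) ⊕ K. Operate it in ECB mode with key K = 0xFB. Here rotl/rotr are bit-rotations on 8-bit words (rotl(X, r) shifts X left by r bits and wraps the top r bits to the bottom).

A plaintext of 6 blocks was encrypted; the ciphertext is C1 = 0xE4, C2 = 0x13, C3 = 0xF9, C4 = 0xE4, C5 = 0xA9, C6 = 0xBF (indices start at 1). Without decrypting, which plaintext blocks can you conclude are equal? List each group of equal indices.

ECB encrypts each block independently with the same key, so equal ciphertext blocks imply equal plaintext blocks.
C1 = C4 = 0xE4, so P1 = P4.

P1 = P4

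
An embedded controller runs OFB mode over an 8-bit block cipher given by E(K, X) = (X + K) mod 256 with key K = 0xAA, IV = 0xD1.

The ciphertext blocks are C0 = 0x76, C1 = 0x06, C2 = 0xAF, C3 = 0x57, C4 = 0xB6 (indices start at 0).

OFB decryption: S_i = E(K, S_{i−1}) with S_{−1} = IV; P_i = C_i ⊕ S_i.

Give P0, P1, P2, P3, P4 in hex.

P0 = 0x0D, P1 = 0x23, P2 = 0x60, P3 = 0x2E, P4 = 0x95

P0: S = E(K, 0xD1) = 0x7B; 0x76 ⊕ 0x7B = 0x0D.
P1: S = E(K, 0x7B) = 0x25; 0x06 ⊕ 0x25 = 0x23.
P2: S = E(K, 0x25) = 0xCF; 0xAF ⊕ 0xCF = 0x60.
P3: S = E(K, 0xCF) = 0x79; 0x57 ⊕ 0x79 = 0x2E.
P4: S = E(K, 0x79) = 0x23; 0xB6 ⊕ 0x23 = 0x95.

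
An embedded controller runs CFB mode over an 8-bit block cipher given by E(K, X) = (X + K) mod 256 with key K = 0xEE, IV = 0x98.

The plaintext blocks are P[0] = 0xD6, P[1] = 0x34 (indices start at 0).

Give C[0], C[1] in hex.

CFB encryption: C_i = P_i ⊕ E(K, C_{i−1}), with C_{−1} = IV.
C[0]: E(K, 0x98) = 0x86; 0xD6 ⊕ 0x86 = 0x50.
C[1]: E(K, 0x50) = 0x3E; 0x34 ⊕ 0x3E = 0x0A.

C[0] = 0x50, C[1] = 0x0A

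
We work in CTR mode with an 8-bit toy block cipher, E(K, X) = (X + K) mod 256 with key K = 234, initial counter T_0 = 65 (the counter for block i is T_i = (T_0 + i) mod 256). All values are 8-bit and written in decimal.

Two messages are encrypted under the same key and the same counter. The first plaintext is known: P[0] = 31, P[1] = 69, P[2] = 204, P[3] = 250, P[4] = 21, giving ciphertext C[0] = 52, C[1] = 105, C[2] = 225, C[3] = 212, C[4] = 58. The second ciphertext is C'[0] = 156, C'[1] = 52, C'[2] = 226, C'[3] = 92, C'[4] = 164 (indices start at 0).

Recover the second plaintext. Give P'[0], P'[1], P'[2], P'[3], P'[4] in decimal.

P'[0] = 183, P'[1] = 24, P'[2] = 207, P'[3] = 114, P'[4] = 139

In CTR with a reused counter, both messages share the same keystream S_i, so C_i ⊕ C'_i = P_i ⊕ P'_i and thus P'_i = P_i ⊕ C_i ⊕ C'_i.
P'[0]: 31 ⊕ 52 ⊕ 156 = 183.
P'[1]: 69 ⊕ 105 ⊕ 52 = 24.
P'[2]: 204 ⊕ 225 ⊕ 226 = 207.
P'[3]: 250 ⊕ 212 ⊕ 92 = 114.
P'[4]: 21 ⊕ 58 ⊕ 164 = 139.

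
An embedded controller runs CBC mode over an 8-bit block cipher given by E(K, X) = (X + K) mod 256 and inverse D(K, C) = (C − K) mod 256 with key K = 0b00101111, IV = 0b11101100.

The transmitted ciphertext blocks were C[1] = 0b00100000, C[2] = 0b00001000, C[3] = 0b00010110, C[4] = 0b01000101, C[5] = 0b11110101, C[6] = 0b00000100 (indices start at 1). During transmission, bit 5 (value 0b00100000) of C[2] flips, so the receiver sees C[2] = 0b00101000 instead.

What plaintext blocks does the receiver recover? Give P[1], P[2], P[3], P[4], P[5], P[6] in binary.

CBC decryption: P_i = D(K, C_i) ⊕ C_{i−1}, with C_{0} = IV.
Only C[2] changed, to 0b00101000. In CBC, a change in C_i garbles P_i and flips the same bit in P_{i+1}. Decrypting the received ciphertext:
P[1]: D(K, 0b00100000) = 0b11110001; 0b11110001 ⊕ 0b11101100 = 0b00011101.
P[2]: D(K, 0b00101000) = 0b11111001; 0b11111001 ⊕ 0b00100000 = 0b11011001.
P[3]: D(K, 0b00010110) = 0b11100111; 0b11100111 ⊕ 0b00101000 = 0b11001111.
P[4]: D(K, 0b01000101) = 0b00010110; 0b00010110 ⊕ 0b00010110 = 0b00000000.
P[5]: D(K, 0b11110101) = 0b11000110; 0b11000110 ⊕ 0b01000101 = 0b10000011.
P[6]: D(K, 0b00000100) = 0b11010101; 0b11010101 ⊕ 0b11110101 = 0b00100000.
Blocks that differ from the original plaintext: P[2], P[3].

P[1] = 0b00011101, P[2] = 0b11011001, P[3] = 0b11001111, P[4] = 0b00000000, P[5] = 0b10000011, P[6] = 0b00100000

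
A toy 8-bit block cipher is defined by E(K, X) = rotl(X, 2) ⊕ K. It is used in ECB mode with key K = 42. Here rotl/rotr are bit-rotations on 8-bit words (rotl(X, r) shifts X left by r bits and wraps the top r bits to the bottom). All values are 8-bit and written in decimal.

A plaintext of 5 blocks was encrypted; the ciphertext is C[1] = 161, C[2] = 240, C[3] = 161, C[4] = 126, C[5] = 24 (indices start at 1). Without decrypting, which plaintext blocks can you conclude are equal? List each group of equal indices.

P[1] = P[3]

ECB encrypts each block independently with the same key, so equal ciphertext blocks imply equal plaintext blocks.
C[1] = C[3] = 161, so P[1] = P[3].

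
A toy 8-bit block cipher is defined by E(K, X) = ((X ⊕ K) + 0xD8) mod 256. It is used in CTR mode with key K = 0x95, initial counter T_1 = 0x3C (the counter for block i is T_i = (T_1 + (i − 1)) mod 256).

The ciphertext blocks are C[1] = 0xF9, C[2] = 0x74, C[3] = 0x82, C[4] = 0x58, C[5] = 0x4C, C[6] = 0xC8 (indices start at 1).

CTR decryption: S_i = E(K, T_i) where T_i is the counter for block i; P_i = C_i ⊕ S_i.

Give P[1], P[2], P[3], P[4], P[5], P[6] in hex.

P[1] = 0x78, P[2] = 0xF4, P[3] = 0x01, P[4] = 0xDA, P[5] = 0xE1, P[6] = 0x64

P[1]: T = 0x3C, S = E(K, T) = 0x81; 0xF9 ⊕ 0x81 = 0x78.
P[2]: T = 0x3D, S = E(K, T) = 0x80; 0x74 ⊕ 0x80 = 0xF4.
P[3]: T = 0x3E, S = E(K, T) = 0x83; 0x82 ⊕ 0x83 = 0x01.
P[4]: T = 0x3F, S = E(K, T) = 0x82; 0x58 ⊕ 0x82 = 0xDA.
P[5]: T = 0x40, S = E(K, T) = 0xAD; 0x4C ⊕ 0xAD = 0xE1.
P[6]: T = 0x41, S = E(K, T) = 0xAC; 0xC8 ⊕ 0xAC = 0x64.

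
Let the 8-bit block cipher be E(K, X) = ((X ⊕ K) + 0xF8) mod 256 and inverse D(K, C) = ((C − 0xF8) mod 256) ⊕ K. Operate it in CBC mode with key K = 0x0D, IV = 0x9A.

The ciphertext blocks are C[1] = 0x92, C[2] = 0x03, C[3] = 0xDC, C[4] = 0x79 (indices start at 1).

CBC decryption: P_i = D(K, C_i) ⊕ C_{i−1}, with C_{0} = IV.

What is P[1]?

P[1] = 0x0D

P[1]: D(K, 0x92) = 0x97; 0x97 ⊕ 0x9A = 0x0D.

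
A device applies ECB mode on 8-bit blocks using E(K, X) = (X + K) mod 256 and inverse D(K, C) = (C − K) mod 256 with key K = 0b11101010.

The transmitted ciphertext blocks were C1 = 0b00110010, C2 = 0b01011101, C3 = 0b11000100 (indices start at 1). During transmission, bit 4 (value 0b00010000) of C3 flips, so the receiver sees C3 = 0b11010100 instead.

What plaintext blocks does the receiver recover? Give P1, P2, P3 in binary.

ECB decryption: P_i = D(K, C_i).
Only C3 changed, to 0b11010100. In ECB, a change in C_i affects only P_i. Decrypting the received ciphertext:
P1: D(K, 0b00110010) = 0b01001000.
P2: D(K, 0b01011101) = 0b01110011.
P3: D(K, 0b11010100) = 0b11101010.
Blocks that differ from the original plaintext: P3.

P1 = 0b01001000, P2 = 0b01110011, P3 = 0b11101010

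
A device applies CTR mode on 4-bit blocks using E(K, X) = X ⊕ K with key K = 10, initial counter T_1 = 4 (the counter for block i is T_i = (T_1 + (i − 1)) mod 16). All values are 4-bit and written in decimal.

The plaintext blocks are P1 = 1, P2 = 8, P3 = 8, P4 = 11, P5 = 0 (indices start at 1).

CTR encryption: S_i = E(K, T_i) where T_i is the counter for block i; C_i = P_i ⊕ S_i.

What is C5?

C5 = 2

C1: T = 4, S = E(K, T) = 14; 1 ⊕ 14 = 15.
C2: T = 5, S = E(K, T) = 15; 8 ⊕ 15 = 7.
C3: T = 6, S = E(K, T) = 12; 8 ⊕ 12 = 4.
C4: T = 7, S = E(K, T) = 13; 11 ⊕ 13 = 6.
C5: T = 8, S = E(K, T) = 2; 0 ⊕ 2 = 2.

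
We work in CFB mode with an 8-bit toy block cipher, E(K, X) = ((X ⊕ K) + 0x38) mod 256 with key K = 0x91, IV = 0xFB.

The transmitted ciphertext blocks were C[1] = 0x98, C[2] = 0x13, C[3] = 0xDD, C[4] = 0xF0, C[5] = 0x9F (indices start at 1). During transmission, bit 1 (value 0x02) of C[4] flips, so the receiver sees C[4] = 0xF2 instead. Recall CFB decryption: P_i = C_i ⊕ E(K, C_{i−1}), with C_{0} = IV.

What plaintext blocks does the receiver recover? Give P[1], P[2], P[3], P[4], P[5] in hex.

Only C[4] changed, to 0xF2. In CFB, a change in C_i flips the same bit in P_i and garbles P_{i+1}. Decrypting the received ciphertext:
P[1]: E(K, 0xFB) = 0xA2; 0x98 ⊕ 0xA2 = 0x3A.
P[2]: E(K, 0x98) = 0x41; 0x13 ⊕ 0x41 = 0x52.
P[3]: E(K, 0x13) = 0xBA; 0xDD ⊕ 0xBA = 0x67.
P[4]: E(K, 0xDD) = 0x84; 0xF2 ⊕ 0x84 = 0x76.
P[5]: E(K, 0xF2) = 0x9B; 0x9F ⊕ 0x9B = 0x04.
Blocks that differ from the original plaintext: P[4], P[5].

P[1] = 0x3A, P[2] = 0x52, P[3] = 0x67, P[4] = 0x76, P[5] = 0x04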